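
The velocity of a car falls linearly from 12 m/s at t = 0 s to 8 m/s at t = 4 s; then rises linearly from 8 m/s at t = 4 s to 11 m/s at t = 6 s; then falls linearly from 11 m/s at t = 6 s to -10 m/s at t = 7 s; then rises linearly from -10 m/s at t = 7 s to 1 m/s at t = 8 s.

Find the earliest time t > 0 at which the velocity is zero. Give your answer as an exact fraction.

v changes sign on 6–7 s (from 11 to -10); the graph is linear there, so v = 0 at t = 6 + (-11)·(7 − 6)/(-10 − 11) = 137/21 s.

t = 137/21 s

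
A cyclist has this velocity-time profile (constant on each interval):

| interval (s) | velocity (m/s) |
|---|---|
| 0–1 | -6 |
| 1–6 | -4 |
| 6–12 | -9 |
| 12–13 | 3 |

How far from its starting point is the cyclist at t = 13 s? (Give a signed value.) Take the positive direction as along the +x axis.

-77 m

Net displacement equals the area under the velocity-time graph (areas below the axis count negative).
0–1 s: -6 × 1 = -6 m
1–6 s: -4 × 5 = -20 m
6–12 s: -9 × 6 = -54 m
12–13 s: 3 × 1 = 3 m
Net displacement = -77 m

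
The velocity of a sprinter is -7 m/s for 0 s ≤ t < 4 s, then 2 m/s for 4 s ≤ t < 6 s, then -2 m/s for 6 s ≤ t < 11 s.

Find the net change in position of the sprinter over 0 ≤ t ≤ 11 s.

-34 m

Net displacement equals the area under the velocity-time graph (areas below the axis count negative).
0–4 s: -7 × 4 = -28 m
4–6 s: 2 × 2 = 4 m
6–11 s: -2 × 5 = -10 m
Net displacement = -34 m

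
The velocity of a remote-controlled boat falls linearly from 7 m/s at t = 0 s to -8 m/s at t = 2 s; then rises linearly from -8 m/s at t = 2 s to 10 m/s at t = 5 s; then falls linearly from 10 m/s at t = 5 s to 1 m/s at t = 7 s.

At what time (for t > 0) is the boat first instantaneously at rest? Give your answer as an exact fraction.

t = 14/15 s

v changes sign on 0–2 s (from 7 to -8); the graph is linear there, so v = 0 at t = 0 + (-7)·(2 − 0)/(-8 − 7) = 14/15 s.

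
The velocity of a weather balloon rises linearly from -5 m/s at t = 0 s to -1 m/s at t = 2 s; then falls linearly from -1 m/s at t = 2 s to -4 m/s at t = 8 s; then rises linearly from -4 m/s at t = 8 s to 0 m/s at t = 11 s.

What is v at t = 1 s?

On 0–2 s the graph is linear from -5 to -1 m/s: v(1) = -5 + (-1 − -5)·(1 − 0)/(2 − 0) = -3 m/s.

-3 m/s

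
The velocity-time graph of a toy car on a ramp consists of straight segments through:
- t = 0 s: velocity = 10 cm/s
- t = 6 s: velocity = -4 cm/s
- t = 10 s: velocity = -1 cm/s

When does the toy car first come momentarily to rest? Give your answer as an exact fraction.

t = 30/7 s

v changes sign on 0–6 s (from 10 to -4); the graph is linear there, so v = 0 at t = 0 + (-10)·(6 − 0)/(-4 − 10) = 30/7 s.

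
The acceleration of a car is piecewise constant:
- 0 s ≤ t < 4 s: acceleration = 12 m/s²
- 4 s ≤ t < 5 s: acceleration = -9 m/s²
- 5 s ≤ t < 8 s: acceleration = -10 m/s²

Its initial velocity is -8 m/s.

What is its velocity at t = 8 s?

1 m/s

Δv equals the area under the a-t graph; then v = v₀ + Δv.
0–4 s: 12 × 4 = 48 m/s
4–5 s: -9 × 1 = -9 m/s
5–8 s: -10 × 3 = -30 m/s
Δv = 9 m/s, so v(8) = -8 + (9) = 1 m/s.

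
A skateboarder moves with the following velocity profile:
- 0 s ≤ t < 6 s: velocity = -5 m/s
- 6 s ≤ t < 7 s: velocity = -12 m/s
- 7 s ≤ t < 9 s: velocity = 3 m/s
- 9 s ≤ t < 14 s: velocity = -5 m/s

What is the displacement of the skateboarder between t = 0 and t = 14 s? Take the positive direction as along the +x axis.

Displacement is the signed area under the v-t curve.
0–6 s: -5 × 6 = -30 m
6–7 s: -12 × 1 = -12 m
7–9 s: 3 × 2 = 6 m
9–14 s: -5 × 5 = -25 m
Net displacement = -61 m

-61 m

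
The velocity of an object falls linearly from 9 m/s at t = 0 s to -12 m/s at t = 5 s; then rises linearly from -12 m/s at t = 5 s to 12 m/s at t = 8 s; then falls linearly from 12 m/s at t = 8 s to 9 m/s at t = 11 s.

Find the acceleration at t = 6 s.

Acceleration is the slope of the v-t graph on 5–8 s: (12 − -12)/(8 − 5) = 8 m/s².

8 m/s²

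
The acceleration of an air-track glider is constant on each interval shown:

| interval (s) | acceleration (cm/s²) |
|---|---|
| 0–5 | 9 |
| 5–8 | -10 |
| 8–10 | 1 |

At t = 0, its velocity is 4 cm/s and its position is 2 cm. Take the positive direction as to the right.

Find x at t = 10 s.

On each constant-a segment, Δv = aΔt and Δx = v₀Δt + ½aΔt²; chain segment to segment.
0–5 s: v starts 4 cm/s; Δx = 4·5 + ½·9·5² = 132.5 cm; v ends 49 cm/s.
5–8 s: v starts 49 cm/s; Δx = 49·3 + ½·-10·3² = 102 cm; v ends 19 cm/s.
8–10 s: v starts 19 cm/s; Δx = 19·2 + ½·1·2² = 40 cm; v ends 21 cm/s.
x(10) = 2 + Σ Δx = 276.5 cm.

276.5 cm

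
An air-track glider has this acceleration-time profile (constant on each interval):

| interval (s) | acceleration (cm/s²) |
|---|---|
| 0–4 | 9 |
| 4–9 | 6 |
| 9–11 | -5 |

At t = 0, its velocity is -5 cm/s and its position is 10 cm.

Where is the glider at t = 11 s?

On each constant-a segment, Δv = aΔt and Δx = v₀Δt + ½aΔt²; chain segment to segment.
0–4 s: v starts -5 cm/s; Δx = -5·4 + ½·9·4² = 52 cm; v ends 31 cm/s.
4–9 s: v starts 31 cm/s; Δx = 31·5 + ½·6·5² = 230 cm; v ends 61 cm/s.
9–11 s: v starts 61 cm/s; Δx = 61·2 + ½·-5·2² = 112 cm; v ends 51 cm/s.
x(11) = 10 + Σ Δx = 404 cm.

404 cm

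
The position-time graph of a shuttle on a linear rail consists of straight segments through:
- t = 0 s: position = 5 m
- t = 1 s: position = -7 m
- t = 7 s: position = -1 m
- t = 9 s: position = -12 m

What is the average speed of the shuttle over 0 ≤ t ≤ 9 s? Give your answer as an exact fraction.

Average speed = (total path length)/(elapsed time); on a piecewise-linear x-t graph the path length is Σ|Δx|.
0–1 s: |Δx| = |-7 − 5| = 12 m
1–7 s: |Δx| = |-1 − -7| = 6 m
7–9 s: |Δx| = |-12 − -1| = 11 m
Total path = 29 m; average speed = 29/9 = 29/9 m/s.

29/9 m/s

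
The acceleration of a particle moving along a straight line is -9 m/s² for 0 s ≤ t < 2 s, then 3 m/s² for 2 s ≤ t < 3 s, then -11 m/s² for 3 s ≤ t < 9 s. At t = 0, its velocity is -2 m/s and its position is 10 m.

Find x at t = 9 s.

On each constant-a segment, Δv = aΔt and Δx = v₀Δt + ½aΔt²; chain segment to segment.
0–2 s: v starts -2 m/s; Δx = -2·2 + ½·-9·2² = -22 m; v ends -20 m/s.
2–3 s: v starts -20 m/s; Δx = -20·1 + ½·3·1² = -18.5 m; v ends -17 m/s.
3–9 s: v starts -17 m/s; Δx = -17·6 + ½·-11·6² = -300 m; v ends -83 m/s.
x(9) = 10 + Σ Δx = -330.5 m.

-330.5 m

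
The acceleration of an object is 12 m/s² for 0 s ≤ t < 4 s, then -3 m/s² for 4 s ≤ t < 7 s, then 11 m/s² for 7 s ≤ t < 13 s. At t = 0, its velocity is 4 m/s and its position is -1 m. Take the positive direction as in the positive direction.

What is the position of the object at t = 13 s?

On each constant-a segment, Δv = aΔt and Δx = v₀Δt + ½aΔt²; chain segment to segment.
0–4 s: v starts 4 m/s; Δx = 4·4 + ½·12·4² = 112 m; v ends 52 m/s.
4–7 s: v starts 52 m/s; Δx = 52·3 + ½·-3·3² = 142.5 m; v ends 43 m/s.
7–13 s: v starts 43 m/s; Δx = 43·6 + ½·11·6² = 456 m; v ends 109 m/s.
x(13) = -1 + Σ Δx = 709.5 m.

709.5 m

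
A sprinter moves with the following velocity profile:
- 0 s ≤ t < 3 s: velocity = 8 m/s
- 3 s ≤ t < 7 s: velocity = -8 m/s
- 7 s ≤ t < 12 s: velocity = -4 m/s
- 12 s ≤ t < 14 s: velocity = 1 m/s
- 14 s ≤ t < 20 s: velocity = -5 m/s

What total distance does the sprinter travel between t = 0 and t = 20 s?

Total distance travelled is ∫|v| dt — sum the magnitudes of each area piece.
0–3 s: |8| × 3 = 24 m
3–7 s: |-8| × 4 = 32 m
7–12 s: |-4| × 5 = 20 m
12–14 s: |1| × 2 = 2 m
14–20 s: |-5| × 6 = 30 m
Total distance = 108 m

108 m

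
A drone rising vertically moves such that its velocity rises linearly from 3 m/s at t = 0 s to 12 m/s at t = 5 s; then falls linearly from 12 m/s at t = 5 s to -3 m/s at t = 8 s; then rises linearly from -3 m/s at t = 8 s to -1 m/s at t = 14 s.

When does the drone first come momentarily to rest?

t = 7.4 s

v changes sign on 5–8 s (from 12 to -3); the graph is linear there, so v = 0 at t = 5 + (-12)·(8 − 5)/(-3 − 12) = 7.4 s.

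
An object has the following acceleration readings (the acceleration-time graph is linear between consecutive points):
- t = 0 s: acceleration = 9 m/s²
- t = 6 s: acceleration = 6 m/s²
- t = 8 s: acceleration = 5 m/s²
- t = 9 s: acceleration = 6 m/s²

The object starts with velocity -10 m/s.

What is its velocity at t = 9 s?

51.5 m/s

Δv equals the area under the a-t graph; then v = v₀ + Δv.
0–6 s: ½(9 + 6)(6) = 45 m/s
6–8 s: ½(6 + 5)(2) = 11 m/s
8–9 s: ½(5 + 6)(1) = 5.5 m/s
Δv = 61.5 m/s, so v(9) = -10 + (61.5) = 51.5 m/s.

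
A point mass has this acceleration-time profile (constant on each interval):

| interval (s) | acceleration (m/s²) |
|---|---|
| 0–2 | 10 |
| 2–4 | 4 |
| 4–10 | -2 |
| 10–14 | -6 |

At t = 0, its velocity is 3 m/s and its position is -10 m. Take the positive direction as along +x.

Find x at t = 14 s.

On each constant-a segment, Δv = aΔt and Δx = v₀Δt + ½aΔt²; chain segment to segment.
0–2 s: v starts 3 m/s; Δx = 3·2 + ½·10·2² = 26 m; v ends 23 m/s.
2–4 s: v starts 23 m/s; Δx = 23·2 + ½·4·2² = 54 m; v ends 31 m/s.
4–10 s: v starts 31 m/s; Δx = 31·6 + ½·-2·6² = 150 m; v ends 19 m/s.
10–14 s: v starts 19 m/s; Δx = 19·4 + ½·-6·4² = 28 m; v ends -5 m/s.
x(14) = -10 + Σ Δx = 248 m.

248 m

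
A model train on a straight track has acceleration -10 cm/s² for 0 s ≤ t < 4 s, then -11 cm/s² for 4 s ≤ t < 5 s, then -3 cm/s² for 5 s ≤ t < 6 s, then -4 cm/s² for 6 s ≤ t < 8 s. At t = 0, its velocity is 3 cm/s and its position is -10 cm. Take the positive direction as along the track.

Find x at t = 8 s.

On each constant-a segment, Δv = aΔt and Δx = v₀Δt + ½aΔt²; chain segment to segment.
0–4 s: v starts 3 cm/s; Δx = 3·4 + ½·-10·4² = -68 cm; v ends -37 cm/s.
4–5 s: v starts -37 cm/s; Δx = -37·1 + ½·-11·1² = -42.5 cm; v ends -48 cm/s.
5–6 s: v starts -48 cm/s; Δx = -48·1 + ½·-3·1² = -49.5 cm; v ends -51 cm/s.
6–8 s: v starts -51 cm/s; Δx = -51·2 + ½·-4·2² = -110 cm; v ends -59 cm/s.
x(8) = -10 + Σ Δx = -280 cm.

-280 cm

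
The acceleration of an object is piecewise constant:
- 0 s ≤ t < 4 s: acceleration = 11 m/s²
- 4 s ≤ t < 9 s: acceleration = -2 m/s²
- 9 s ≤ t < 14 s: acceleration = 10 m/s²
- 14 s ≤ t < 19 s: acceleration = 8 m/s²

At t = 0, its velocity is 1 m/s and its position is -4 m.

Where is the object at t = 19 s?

1113 m

On each constant-a segment, Δv = aΔt and Δx = v₀Δt + ½aΔt²; chain segment to segment.
0–4 s: v starts 1 m/s; Δx = 1·4 + ½·11·4² = 92 m; v ends 45 m/s.
4–9 s: v starts 45 m/s; Δx = 45·5 + ½·-2·5² = 200 m; v ends 35 m/s.
9–14 s: v starts 35 m/s; Δx = 35·5 + ½·10·5² = 300 m; v ends 85 m/s.
14–19 s: v starts 85 m/s; Δx = 85·5 + ½·8·5² = 525 m; v ends 125 m/s.
x(19) = -4 + Σ Δx = 1113 m.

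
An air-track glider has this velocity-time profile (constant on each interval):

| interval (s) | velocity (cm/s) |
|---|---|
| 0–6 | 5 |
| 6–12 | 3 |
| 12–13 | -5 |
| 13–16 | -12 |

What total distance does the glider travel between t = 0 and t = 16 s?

Total distance travelled is ∫|v| dt — sum the magnitudes of each area piece.
0–6 s: |5| × 6 = 30 cm
6–12 s: |3| × 6 = 18 cm
12–13 s: |-5| × 1 = 5 cm
13–16 s: |-12| × 3 = 36 cm
Total distance = 89 cm

89 cm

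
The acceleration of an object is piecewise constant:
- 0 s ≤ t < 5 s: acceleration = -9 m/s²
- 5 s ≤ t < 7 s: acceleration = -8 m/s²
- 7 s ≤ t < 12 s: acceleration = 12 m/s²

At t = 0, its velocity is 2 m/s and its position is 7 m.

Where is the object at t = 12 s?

On each constant-a segment, Δv = aΔt and Δx = v₀Δt + ½aΔt²; chain segment to segment.
0–5 s: v starts 2 m/s; Δx = 2·5 + ½·-9·5² = -102.5 m; v ends -43 m/s.
5–7 s: v starts -43 m/s; Δx = -43·2 + ½·-8·2² = -102 m; v ends -59 m/s.
7–12 s: v starts -59 m/s; Δx = -59·5 + ½·12·5² = -145 m; v ends 1 m/s.
x(12) = 7 + Σ Δx = -342.5 m.

-342.5 m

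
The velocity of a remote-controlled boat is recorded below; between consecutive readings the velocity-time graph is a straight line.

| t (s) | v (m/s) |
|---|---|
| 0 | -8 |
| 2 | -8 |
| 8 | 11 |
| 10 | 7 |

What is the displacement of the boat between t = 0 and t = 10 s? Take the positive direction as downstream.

Displacement is the signed area under the v-t curve.
0–2 s: -8 × 2 = -16 m
2–8 s: ½(-8 + 11)(6) = 9 m
8–10 s: ½(11 + 7)(2) = 18 m
Net displacement = 11 m

11 m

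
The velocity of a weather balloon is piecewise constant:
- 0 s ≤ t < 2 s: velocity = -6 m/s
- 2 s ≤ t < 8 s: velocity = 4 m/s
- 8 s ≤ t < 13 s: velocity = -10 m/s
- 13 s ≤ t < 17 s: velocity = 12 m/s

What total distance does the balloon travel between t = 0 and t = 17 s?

Total distance travelled is ∫|v| dt — sum the magnitudes of each area piece.
0–2 s: |-6| × 2 = 12 m
2–8 s: |4| × 6 = 24 m
8–13 s: |-10| × 5 = 50 m
13–17 s: |12| × 4 = 48 m
Total distance = 134 m

134 m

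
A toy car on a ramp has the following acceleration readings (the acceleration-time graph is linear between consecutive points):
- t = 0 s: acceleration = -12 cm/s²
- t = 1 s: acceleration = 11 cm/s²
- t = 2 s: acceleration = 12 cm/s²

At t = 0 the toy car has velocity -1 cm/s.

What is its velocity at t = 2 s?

Δv equals the area under the a-t graph; then v = v₀ + Δv.
0–1 s: ½(-12 + 11)(1) = -0.5 cm/s
1–2 s: ½(11 + 12)(1) = 11.5 cm/s
Δv = 11 cm/s, so v(2) = -1 + (11) = 10 cm/s.

10 cm/s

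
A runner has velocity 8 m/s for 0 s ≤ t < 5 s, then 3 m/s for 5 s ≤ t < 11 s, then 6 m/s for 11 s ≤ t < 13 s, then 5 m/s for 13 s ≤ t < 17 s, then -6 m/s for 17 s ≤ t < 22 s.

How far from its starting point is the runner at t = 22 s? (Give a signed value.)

60 m

Net displacement equals the area under the velocity-time graph (areas below the axis count negative).
0–5 s: 8 × 5 = 40 m
5–11 s: 3 × 6 = 18 m
11–13 s: 6 × 2 = 12 m
13–17 s: 5 × 4 = 20 m
17–22 s: -6 × 5 = -30 m
Net displacement = 60 m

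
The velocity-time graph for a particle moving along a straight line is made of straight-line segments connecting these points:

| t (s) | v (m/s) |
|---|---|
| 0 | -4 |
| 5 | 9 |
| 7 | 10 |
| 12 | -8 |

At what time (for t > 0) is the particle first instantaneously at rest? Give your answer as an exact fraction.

t = 20/13 s

v changes sign on 0–5 s (from -4 to 9); the graph is linear there, so v = 0 at t = 0 + (4)·(5 − 0)/(9 − -4) = 20/13 s.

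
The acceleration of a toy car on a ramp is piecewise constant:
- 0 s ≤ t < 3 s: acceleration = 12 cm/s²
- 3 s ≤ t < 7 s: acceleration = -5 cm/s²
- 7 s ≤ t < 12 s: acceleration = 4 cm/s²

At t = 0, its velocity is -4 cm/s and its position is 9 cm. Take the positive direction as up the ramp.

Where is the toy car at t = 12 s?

On each constant-a segment, Δv = aΔt and Δx = v₀Δt + ½aΔt²; chain segment to segment.
0–3 s: v starts -4 cm/s; Δx = -4·3 + ½·12·3² = 42 cm; v ends 32 cm/s.
3–7 s: v starts 32 cm/s; Δx = 32·4 + ½·-5·4² = 88 cm; v ends 12 cm/s.
7–12 s: v starts 12 cm/s; Δx = 12·5 + ½·4·5² = 110 cm; v ends 32 cm/s.
x(12) = 9 + Σ Δx = 249 cm.

249 cm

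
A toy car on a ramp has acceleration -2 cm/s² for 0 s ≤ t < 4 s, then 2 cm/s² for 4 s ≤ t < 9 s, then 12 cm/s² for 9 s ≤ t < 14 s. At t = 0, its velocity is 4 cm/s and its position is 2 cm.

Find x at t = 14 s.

On each constant-a segment, Δv = aΔt and Δx = v₀Δt + ½aΔt²; chain segment to segment.
0–4 s: v starts 4 cm/s; Δx = 4·4 + ½·-2·4² = 0 cm; v ends -4 cm/s.
4–9 s: v starts -4 cm/s; Δx = -4·5 + ½·2·5² = 5 cm; v ends 6 cm/s.
9–14 s: v starts 6 cm/s; Δx = 6·5 + ½·12·5² = 180 cm; v ends 66 cm/s.
x(14) = 2 + Σ Δx = 187 cm.

187 cm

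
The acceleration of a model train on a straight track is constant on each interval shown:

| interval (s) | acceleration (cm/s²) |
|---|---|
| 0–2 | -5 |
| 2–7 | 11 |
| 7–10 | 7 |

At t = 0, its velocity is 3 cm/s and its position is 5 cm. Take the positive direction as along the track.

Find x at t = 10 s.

On each constant-a segment, Δv = aΔt and Δx = v₀Δt + ½aΔt²; chain segment to segment.
0–2 s: v starts 3 cm/s; Δx = 3·2 + ½·-5·2² = -4 cm; v ends -7 cm/s.
2–7 s: v starts -7 cm/s; Δx = -7·5 + ½·11·5² = 102.5 cm; v ends 48 cm/s.
7–10 s: v starts 48 cm/s; Δx = 48·3 + ½·7·3² = 175.5 cm; v ends 69 cm/s.
x(10) = 5 + Σ Δx = 279 cm.

279 cm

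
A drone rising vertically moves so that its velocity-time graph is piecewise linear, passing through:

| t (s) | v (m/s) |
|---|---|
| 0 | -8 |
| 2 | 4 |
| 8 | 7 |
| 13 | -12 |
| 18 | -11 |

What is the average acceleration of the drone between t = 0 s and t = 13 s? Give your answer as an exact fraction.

Average acceleration = Δv/Δt = (-12 − -8)/(13 − 0) = -4/13 m/s².

-4/13 m/s²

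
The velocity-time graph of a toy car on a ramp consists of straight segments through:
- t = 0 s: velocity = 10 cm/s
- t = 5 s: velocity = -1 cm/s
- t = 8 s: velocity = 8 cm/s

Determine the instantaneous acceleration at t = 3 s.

Acceleration is the slope of the v-t graph on 0–5 s: (-1 − 10)/(5 − 0) = -2.2 cm/s².

-2.2 cm/s²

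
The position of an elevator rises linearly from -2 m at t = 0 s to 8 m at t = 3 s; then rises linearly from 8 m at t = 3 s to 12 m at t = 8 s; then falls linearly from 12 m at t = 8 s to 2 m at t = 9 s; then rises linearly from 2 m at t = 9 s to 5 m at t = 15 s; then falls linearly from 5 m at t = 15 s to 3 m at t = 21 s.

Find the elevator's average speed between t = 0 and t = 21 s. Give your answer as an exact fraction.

Average speed = (total path length)/(elapsed time); on a piecewise-linear x-t graph the path length is Σ|Δx|.
0–3 s: |Δx| = |8 − -2| = 10 m
3–8 s: |Δx| = |12 − 8| = 4 m
8–9 s: |Δx| = |2 − 12| = 10 m
9–15 s: |Δx| = |5 − 2| = 3 m
15–21 s: |Δx| = |3 − 5| = 2 m
Total path = 29 m; average speed = 29/21 = 29/21 m/s.

29/21 m/s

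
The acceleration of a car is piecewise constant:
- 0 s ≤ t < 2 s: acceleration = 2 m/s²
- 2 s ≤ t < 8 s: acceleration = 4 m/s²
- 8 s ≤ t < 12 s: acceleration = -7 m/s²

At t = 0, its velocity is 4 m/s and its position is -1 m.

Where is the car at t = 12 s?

203 m

On each constant-a segment, Δv = aΔt and Δx = v₀Δt + ½aΔt²; chain segment to segment.
0–2 s: v starts 4 m/s; Δx = 4·2 + ½·2·2² = 12 m; v ends 8 m/s.
2–8 s: v starts 8 m/s; Δx = 8·6 + ½·4·6² = 120 m; v ends 32 m/s.
8–12 s: v starts 32 m/s; Δx = 32·4 + ½·-7·4² = 72 m; v ends 4 m/s.
x(12) = -1 + Σ Δx = 203 m.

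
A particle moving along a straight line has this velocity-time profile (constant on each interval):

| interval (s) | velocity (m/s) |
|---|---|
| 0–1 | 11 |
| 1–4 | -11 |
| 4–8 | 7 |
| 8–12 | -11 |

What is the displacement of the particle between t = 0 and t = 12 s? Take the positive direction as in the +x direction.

-38 m

Displacement is the signed area under the v-t curve.
0–1 s: 11 × 1 = 11 m
1–4 s: -11 × 3 = -33 m
4–8 s: 7 × 4 = 28 m
8–12 s: -11 × 4 = -44 m
Net displacement = -38 m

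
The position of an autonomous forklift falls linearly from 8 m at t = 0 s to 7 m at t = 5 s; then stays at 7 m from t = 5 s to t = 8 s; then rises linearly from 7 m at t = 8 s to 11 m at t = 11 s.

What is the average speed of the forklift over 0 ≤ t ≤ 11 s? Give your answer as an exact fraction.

5/11 m/s

Average speed = (total path length)/(elapsed time); on a piecewise-linear x-t graph the path length is Σ|Δx|.
0–5 s: |Δx| = |7 − 8| = 1 m
5–8 s: |Δx| = |7 − 7| = 0 m
8–11 s: |Δx| = |11 − 7| = 4 m
Total path = 5 m; average speed = 5/11 = 5/11 m/s.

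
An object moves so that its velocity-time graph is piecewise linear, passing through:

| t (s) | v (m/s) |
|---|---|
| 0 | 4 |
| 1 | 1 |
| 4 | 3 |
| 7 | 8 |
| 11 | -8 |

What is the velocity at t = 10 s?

-4 m/s

On 7–11 s the graph is linear from 8 to -8 m/s: v(10) = 8 + (-8 − 8)·(10 − 7)/(11 − 7) = -4 m/s.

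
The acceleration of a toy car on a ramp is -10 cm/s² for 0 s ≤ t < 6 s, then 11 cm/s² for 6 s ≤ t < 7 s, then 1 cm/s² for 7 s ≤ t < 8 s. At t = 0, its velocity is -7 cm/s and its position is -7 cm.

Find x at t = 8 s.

On each constant-a segment, Δv = aΔt and Δx = v₀Δt + ½aΔt²; chain segment to segment.
0–6 s: v starts -7 cm/s; Δx = -7·6 + ½·-10·6² = -222 cm; v ends -67 cm/s.
6–7 s: v starts -67 cm/s; Δx = -67·1 + ½·11·1² = -61.5 cm; v ends -56 cm/s.
7–8 s: v starts -56 cm/s; Δx = -56·1 + ½·1·1² = -55.5 cm; v ends -55 cm/s.
x(8) = -7 + Σ Δx = -346 cm.

-346 cm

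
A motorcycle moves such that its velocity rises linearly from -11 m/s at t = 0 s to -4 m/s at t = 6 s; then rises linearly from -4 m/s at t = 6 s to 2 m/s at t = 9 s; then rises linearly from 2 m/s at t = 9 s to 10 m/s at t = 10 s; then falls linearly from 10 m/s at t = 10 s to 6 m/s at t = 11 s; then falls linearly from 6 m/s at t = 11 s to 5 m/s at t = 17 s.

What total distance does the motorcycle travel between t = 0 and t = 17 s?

Distance (not displacement) is the total path length: add the absolute areas under v-t.
0–6 s: |½(-11 + -4)(6)| = 45 m
6–9 s: v = 0 at t = 8 s; triangle areas 4 + 1 = 5 m
9–10 s: |½(2 + 10)(1)| = 6 m
10–11 s: |½(10 + 6)(1)| = 8 m
11–17 s: |½(6 + 5)(6)| = 33 m
Total distance = 97 m

97 m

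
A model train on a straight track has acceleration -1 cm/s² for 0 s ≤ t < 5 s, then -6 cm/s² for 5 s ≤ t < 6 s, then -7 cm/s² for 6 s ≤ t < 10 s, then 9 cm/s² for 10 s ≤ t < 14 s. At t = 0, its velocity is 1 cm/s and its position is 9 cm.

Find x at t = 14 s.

-181.5 cm

On each constant-a segment, Δv = aΔt and Δx = v₀Δt + ½aΔt²; chain segment to segment.
0–5 s: v starts 1 cm/s; Δx = 1·5 + ½·-1·5² = -7.5 cm; v ends -4 cm/s.
5–6 s: v starts -4 cm/s; Δx = -4·1 + ½·-6·1² = -7 cm; v ends -10 cm/s.
6–10 s: v starts -10 cm/s; Δx = -10·4 + ½·-7·4² = -96 cm; v ends -38 cm/s.
10–14 s: v starts -38 cm/s; Δx = -38·4 + ½·9·4² = -80 cm; v ends -2 cm/s.
x(14) = 9 + Σ Δx = -181.5 cm.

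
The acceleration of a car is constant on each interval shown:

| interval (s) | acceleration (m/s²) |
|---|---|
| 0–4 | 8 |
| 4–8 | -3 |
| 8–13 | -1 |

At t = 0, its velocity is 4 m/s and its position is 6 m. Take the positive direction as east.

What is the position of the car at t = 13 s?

On each constant-a segment, Δv = aΔt and Δx = v₀Δt + ½aΔt²; chain segment to segment.
0–4 s: v starts 4 m/s; Δx = 4·4 + ½·8·4² = 80 m; v ends 36 m/s.
4–8 s: v starts 36 m/s; Δx = 36·4 + ½·-3·4² = 120 m; v ends 24 m/s.
8–13 s: v starts 24 m/s; Δx = 24·5 + ½·-1·5² = 107.5 m; v ends 19 m/s.
x(13) = 6 + Σ Δx = 313.5 m.

313.5 m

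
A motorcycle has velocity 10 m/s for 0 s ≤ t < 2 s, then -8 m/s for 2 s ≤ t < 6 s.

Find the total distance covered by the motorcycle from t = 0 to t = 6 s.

Distance (not displacement) is the total path length: add the absolute areas under v-t.
0–2 s: |10| × 2 = 20 m
2–6 s: |-8| × 4 = 32 m
Total distance = 52 m

52 m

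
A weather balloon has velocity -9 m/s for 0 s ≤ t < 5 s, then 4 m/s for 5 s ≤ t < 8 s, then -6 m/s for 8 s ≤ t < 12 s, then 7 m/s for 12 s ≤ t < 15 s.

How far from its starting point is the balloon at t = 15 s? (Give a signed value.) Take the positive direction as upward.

Displacement is the signed area under the v-t curve.
0–5 s: -9 × 5 = -45 m
5–8 s: 4 × 3 = 12 m
8–12 s: -6 × 4 = -24 m
12–15 s: 7 × 3 = 21 m
Net displacement = -36 m

-36 m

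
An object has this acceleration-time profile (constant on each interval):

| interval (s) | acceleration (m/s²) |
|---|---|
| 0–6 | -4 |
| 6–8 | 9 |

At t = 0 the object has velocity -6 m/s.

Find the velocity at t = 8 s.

-12 m/s

Δv equals the area under the a-t graph; then v = v₀ + Δv.
0–6 s: -4 × 6 = -24 m/s
6–8 s: 9 × 2 = 18 m/s
Δv = -6 m/s, so v(8) = -6 + (-6) = -12 m/s.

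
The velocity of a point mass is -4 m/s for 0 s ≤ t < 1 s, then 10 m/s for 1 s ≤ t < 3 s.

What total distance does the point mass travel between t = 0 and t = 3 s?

Total distance travelled is ∫|v| dt — sum the magnitudes of each area piece.
0–1 s: |-4| × 1 = 4 m
1–3 s: |10| × 2 = 20 m
Total distance = 24 m

24 m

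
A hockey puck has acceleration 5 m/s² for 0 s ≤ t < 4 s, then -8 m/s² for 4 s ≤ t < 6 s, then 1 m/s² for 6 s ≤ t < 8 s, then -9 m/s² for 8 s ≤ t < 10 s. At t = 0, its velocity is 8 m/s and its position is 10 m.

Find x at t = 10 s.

158 m

On each constant-a segment, Δv = aΔt and Δx = v₀Δt + ½aΔt²; chain segment to segment.
0–4 s: v starts 8 m/s; Δx = 8·4 + ½·5·4² = 72 m; v ends 28 m/s.
4–6 s: v starts 28 m/s; Δx = 28·2 + ½·-8·2² = 40 m; v ends 12 m/s.
6–8 s: v starts 12 m/s; Δx = 12·2 + ½·1·2² = 26 m; v ends 14 m/s.
8–10 s: v starts 14 m/s; Δx = 14·2 + ½·-9·2² = 10 m; v ends -4 m/s.
x(10) = 10 + Σ Δx = 158 m.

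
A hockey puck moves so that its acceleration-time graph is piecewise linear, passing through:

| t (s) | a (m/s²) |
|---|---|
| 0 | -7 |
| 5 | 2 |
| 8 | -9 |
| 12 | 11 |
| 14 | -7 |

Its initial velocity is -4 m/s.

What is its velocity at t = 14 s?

-19 m/s

Δv equals the area under the a-t graph; then v = v₀ + Δv.
0–5 s: ½(-7 + 2)(5) = -12.5 m/s
5–8 s: ½(2 + -9)(3) = -10.5 m/s
8–12 s: ½(-9 + 11)(4) = 4 m/s
12–14 s: ½(11 + -7)(2) = 4 m/s
Δv = -15 m/s, so v(14) = -4 + (-15) = -19 m/s.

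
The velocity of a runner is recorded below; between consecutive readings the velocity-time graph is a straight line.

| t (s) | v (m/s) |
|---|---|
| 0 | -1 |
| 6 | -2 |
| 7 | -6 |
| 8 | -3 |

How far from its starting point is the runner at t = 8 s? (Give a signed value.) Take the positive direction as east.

Displacement is the signed area under the v-t curve.
0–6 s: ½(-1 + -2)(6) = -9 m
6–7 s: ½(-2 + -6)(1) = -4 m
7–8 s: ½(-6 + -3)(1) = -4.5 m
Net displacement = -17.5 m

-17.5 m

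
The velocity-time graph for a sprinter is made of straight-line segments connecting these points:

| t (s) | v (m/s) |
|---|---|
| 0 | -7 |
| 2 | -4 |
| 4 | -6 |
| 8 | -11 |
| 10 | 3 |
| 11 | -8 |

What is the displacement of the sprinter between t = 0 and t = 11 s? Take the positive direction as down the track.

Displacement is the signed area under the v-t curve.
0–2 s: ½(-7 + -4)(2) = -11 m
2–4 s: ½(-4 + -6)(2) = -10 m
4–8 s: ½(-6 + -11)(4) = -34 m
8–10 s: ½(-11 + 3)(2) = -8 m
10–11 s: ½(3 + -8)(1) = -2.5 m
Net displacement = -65.5 m

-65.5 m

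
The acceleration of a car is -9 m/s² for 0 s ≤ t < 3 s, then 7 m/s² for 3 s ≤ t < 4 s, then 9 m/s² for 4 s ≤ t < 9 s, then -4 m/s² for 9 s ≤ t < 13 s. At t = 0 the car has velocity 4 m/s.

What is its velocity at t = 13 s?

Δv equals the area under the a-t graph; then v = v₀ + Δv.
0–3 s: -9 × 3 = -27 m/s
3–4 s: 7 × 1 = 7 m/s
4–9 s: 9 × 5 = 45 m/s
9–13 s: -4 × 4 = -16 m/s
Δv = 9 m/s, so v(13) = 4 + (9) = 13 m/s.

13 m/s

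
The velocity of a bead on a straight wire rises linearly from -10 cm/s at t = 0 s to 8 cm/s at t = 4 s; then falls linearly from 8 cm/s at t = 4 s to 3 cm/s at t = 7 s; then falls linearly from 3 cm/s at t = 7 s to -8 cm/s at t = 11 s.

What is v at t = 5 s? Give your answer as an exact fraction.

19/3 cm/s

On 4–7 s the graph is linear from 8 to 3 cm/s: v(5) = 8 + (3 − 8)·(5 − 4)/(7 − 4) = 19/3 cm/s.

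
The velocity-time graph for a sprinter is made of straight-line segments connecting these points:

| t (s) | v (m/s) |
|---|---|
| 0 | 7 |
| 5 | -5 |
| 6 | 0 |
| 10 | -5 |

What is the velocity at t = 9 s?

On 6–10 s the graph is linear from 0 to -5 m/s: v(9) = 0 + (-5 − 0)·(9 − 6)/(10 − 6) = -3.75 m/s.

-3.75 m/s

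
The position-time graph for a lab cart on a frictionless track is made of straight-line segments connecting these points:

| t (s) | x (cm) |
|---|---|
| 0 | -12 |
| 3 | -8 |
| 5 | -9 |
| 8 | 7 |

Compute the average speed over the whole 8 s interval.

2.625 cm/s

Average speed = (total path length)/(elapsed time); on a piecewise-linear x-t graph the path length is Σ|Δx|.
0–3 s: |Δx| = |-8 − -12| = 4 cm
3–5 s: |Δx| = |-9 − -8| = 1 cm
5–8 s: |Δx| = |7 − -9| = 16 cm
Total path = 21 cm; average speed = 21/8 = 2.625 cm/s.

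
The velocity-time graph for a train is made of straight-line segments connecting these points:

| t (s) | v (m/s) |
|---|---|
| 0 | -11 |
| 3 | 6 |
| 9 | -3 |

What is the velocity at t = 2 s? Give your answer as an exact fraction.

On 0–3 s the graph is linear from -11 to 6 m/s: v(2) = -11 + (6 − -11)·(2 − 0)/(3 − 0) = 1/3 m/s.

1/3 m/s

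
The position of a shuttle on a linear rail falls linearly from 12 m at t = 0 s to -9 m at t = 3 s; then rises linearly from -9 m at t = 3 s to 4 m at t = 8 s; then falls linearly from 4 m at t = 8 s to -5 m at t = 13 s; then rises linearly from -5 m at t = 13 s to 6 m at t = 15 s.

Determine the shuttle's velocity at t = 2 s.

-7 m/s

Velocity is the slope of the x-t graph on 0–3 s: (-9 − 12)/(3 − 0) = -7 m/s.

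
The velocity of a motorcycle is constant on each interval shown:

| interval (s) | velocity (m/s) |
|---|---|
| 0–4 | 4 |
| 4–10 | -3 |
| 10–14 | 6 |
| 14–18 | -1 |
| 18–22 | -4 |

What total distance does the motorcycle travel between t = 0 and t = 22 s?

Distance (not displacement) is the total path length: add the absolute areas under v-t.
0–4 s: |4| × 4 = 16 m
4–10 s: |-3| × 6 = 18 m
10–14 s: |6| × 4 = 24 m
14–18 s: |-1| × 4 = 4 m
18–22 s: |-4| × 4 = 16 m
Total distance = 78 m

78 m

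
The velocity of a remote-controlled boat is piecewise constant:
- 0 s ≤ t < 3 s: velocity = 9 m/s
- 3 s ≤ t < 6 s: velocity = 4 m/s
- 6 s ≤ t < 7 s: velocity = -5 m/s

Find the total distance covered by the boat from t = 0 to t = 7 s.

Total distance travelled is ∫|v| dt — sum the magnitudes of each area piece.
0–3 s: |9| × 3 = 27 m
3–6 s: |4| × 3 = 12 m
6–7 s: |-5| × 1 = 5 m
Total distance = 44 m

44 m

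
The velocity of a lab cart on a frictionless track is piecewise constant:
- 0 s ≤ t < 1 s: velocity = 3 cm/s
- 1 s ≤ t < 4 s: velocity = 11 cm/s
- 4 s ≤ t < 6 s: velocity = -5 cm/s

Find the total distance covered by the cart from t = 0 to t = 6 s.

46 cm

Total distance travelled is ∫|v| dt — sum the magnitudes of each area piece.
0–1 s: |3| × 1 = 3 cm
1–4 s: |11| × 3 = 33 cm
4–6 s: |-5| × 2 = 10 cm
Total distance = 46 cm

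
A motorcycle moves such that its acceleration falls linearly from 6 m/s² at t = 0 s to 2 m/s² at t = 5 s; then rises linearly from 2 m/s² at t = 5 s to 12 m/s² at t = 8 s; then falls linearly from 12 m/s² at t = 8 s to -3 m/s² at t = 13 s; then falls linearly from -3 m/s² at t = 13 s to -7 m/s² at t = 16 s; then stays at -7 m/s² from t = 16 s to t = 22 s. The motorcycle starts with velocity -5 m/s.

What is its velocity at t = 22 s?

Δv equals the area under the a-t graph; then v = v₀ + Δv.
0–5 s: ½(6 + 2)(5) = 20 m/s
5–8 s: ½(2 + 12)(3) = 21 m/s
8–13 s: ½(12 + -3)(5) = 22.5 m/s
13–16 s: ½(-3 + -7)(3) = -15 m/s
16–22 s: -7 × 6 = -42 m/s
Δv = 6.5 m/s, so v(22) = -5 + (6.5) = 1.5 m/s.

1.5 m/s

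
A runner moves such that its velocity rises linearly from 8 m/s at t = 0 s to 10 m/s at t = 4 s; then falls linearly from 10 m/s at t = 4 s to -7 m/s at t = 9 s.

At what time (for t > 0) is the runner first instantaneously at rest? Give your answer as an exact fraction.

v changes sign on 4–9 s (from 10 to -7); the graph is linear there, so v = 0 at t = 4 + (-10)·(9 − 4)/(-7 − 10) = 118/17 s.

t = 118/17 s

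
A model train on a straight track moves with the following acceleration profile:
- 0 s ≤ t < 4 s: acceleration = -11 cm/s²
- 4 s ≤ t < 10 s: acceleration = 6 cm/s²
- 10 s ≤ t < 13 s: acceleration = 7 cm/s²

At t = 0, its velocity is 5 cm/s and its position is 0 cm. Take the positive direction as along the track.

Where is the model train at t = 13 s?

On each constant-a segment, Δv = aΔt and Δx = v₀Δt + ½aΔt²; chain segment to segment.
0–4 s: v starts 5 cm/s; Δx = 5·4 + ½·-11·4² = -68 cm; v ends -39 cm/s.
4–10 s: v starts -39 cm/s; Δx = -39·6 + ½·6·6² = -126 cm; v ends -3 cm/s.
10–13 s: v starts -3 cm/s; Δx = -3·3 + ½·7·3² = 22.5 cm; v ends 18 cm/s.
x(13) = 0 + Σ Δx = -171.5 cm.

-171.5 cm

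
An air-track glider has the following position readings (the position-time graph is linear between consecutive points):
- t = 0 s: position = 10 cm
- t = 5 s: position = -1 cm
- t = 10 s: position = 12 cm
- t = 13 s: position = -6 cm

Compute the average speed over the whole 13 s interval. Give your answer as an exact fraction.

42/13 cm/s

Average speed = (total path length)/(elapsed time); on a piecewise-linear x-t graph the path length is Σ|Δx|.
0–5 s: |Δx| = |-1 − 10| = 11 cm
5–10 s: |Δx| = |12 − -1| = 13 cm
10–13 s: |Δx| = |-6 − 12| = 18 cm
Total path = 42 cm; average speed = 42/13 = 42/13 cm/s.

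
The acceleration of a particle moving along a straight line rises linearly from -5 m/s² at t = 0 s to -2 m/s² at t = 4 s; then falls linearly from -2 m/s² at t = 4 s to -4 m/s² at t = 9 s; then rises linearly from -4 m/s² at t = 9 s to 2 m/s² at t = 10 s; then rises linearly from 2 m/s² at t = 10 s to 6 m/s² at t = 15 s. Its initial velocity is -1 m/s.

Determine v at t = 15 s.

-11 m/s

Δv equals the area under the a-t graph; then v = v₀ + Δv.
0–4 s: ½(-5 + -2)(4) = -14 m/s
4–9 s: ½(-2 + -4)(5) = -15 m/s
9–10 s: ½(-4 + 2)(1) = -1 m/s
10–15 s: ½(2 + 6)(5) = 20 m/s
Δv = -10 m/s, so v(15) = -1 + (-10) = -11 m/s.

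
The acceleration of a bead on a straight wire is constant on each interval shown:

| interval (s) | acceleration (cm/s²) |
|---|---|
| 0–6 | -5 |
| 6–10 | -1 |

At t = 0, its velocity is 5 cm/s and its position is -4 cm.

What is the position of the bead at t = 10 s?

On each constant-a segment, Δv = aΔt and Δx = v₀Δt + ½aΔt²; chain segment to segment.
0–6 s: v starts 5 cm/s; Δx = 5·6 + ½·-5·6² = -60 cm; v ends -25 cm/s.
6–10 s: v starts -25 cm/s; Δx = -25·4 + ½·-1·4² = -108 cm; v ends -29 cm/s.
x(10) = -4 + Σ Δx = -172 cm.

-172 cm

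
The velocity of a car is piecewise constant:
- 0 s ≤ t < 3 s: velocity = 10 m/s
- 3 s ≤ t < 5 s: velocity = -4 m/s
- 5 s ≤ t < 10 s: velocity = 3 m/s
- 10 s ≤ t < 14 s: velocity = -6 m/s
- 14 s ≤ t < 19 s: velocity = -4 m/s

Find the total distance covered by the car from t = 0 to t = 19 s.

Distance (not displacement) is the total path length: add the absolute areas under v-t.
0–3 s: |10| × 3 = 30 m
3–5 s: |-4| × 2 = 8 m
5–10 s: |3| × 5 = 15 m
10–14 s: |-6| × 4 = 24 m
14–19 s: |-4| × 5 = 20 m
Total distance = 97 m

97 m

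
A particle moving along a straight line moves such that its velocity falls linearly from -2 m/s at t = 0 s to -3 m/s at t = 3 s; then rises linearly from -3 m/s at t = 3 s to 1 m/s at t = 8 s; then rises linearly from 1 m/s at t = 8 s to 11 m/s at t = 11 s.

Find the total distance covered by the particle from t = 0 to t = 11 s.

31.75 m

Distance (not displacement) is the total path length: add the absolute areas under v-t.
0–3 s: |½(-2 + -3)(3)| = 7.5 m
3–8 s: v = 0 at t = 6.75 s; triangle areas 5.625 + 0.625 = 6.25 m
8–11 s: |½(1 + 11)(3)| = 18 m
Total distance = 31.75 m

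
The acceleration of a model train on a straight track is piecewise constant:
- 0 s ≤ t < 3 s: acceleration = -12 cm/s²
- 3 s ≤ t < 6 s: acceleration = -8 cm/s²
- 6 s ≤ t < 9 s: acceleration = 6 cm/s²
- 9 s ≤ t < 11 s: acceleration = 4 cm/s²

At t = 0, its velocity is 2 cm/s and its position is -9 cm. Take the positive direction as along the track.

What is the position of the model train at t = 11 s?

On each constant-a segment, Δv = aΔt and Δx = v₀Δt + ½aΔt²; chain segment to segment.
0–3 s: v starts 2 cm/s; Δx = 2·3 + ½·-12·3² = -48 cm; v ends -34 cm/s.
3–6 s: v starts -34 cm/s; Δx = -34·3 + ½·-8·3² = -138 cm; v ends -58 cm/s.
6–9 s: v starts -58 cm/s; Δx = -58·3 + ½·6·3² = -147 cm; v ends -40 cm/s.
9–11 s: v starts -40 cm/s; Δx = -40·2 + ½·4·2² = -72 cm; v ends -32 cm/s.
x(11) = -9 + Σ Δx = -414 cm.

-414 cm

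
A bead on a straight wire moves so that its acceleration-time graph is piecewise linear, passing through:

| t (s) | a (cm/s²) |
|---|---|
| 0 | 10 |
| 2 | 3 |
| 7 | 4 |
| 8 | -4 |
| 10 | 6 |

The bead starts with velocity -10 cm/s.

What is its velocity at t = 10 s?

22.5 cm/s

Δv equals the area under the a-t graph; then v = v₀ + Δv.
0–2 s: ½(10 + 3)(2) = 13 cm/s
2–7 s: ½(3 + 4)(5) = 17.5 cm/s
7–8 s: ½(4 + -4)(1) = 0 cm/s
8–10 s: ½(-4 + 6)(2) = 2 cm/s
Δv = 32.5 cm/s, so v(10) = -10 + (32.5) = 22.5 cm/s.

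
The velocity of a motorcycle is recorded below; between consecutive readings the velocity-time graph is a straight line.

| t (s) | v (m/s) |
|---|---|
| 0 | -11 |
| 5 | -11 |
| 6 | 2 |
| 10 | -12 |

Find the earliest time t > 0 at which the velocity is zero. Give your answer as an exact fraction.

v changes sign on 5–6 s (from -11 to 2); the graph is linear there, so v = 0 at t = 5 + (11)·(6 − 5)/(2 − -11) = 76/13 s.

t = 76/13 s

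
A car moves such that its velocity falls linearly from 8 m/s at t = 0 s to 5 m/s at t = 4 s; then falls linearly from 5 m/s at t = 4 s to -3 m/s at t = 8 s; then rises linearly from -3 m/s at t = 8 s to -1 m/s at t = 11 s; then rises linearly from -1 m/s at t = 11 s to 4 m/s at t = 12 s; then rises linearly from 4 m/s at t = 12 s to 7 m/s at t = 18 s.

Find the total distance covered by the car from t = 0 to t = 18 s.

Distance (not displacement) is the total path length: add the absolute areas under v-t.
0–4 s: |½(8 + 5)(4)| = 26 m
4–8 s: v = 0 at t = 6.5 s; triangle areas 6.25 + 2.25 = 8.5 m
8–11 s: |½(-3 + -1)(3)| = 6 m
11–12 s: v = 0 at t = 11.2 s; triangle areas 0.1 + 1.6 = 1.7 m
12–18 s: |½(4 + 7)(6)| = 33 m
Total distance = 75.2 m

75.2 m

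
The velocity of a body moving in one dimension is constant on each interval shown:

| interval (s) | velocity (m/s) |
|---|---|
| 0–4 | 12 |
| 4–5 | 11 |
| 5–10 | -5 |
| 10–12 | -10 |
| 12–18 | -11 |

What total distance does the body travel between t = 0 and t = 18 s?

170 m

Total distance travelled is ∫|v| dt — sum the magnitudes of each area piece.
0–4 s: |12| × 4 = 48 m
4–5 s: |11| × 1 = 11 m
5–10 s: |-5| × 5 = 25 m
10–12 s: |-10| × 2 = 20 m
12–18 s: |-11| × 6 = 66 m
Total distance = 170 m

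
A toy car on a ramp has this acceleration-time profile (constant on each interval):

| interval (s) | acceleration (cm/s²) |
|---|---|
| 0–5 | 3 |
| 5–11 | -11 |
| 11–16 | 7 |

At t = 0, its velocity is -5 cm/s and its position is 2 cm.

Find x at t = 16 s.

-316 cm

On each constant-a segment, Δv = aΔt and Δx = v₀Δt + ½aΔt²; chain segment to segment.
0–5 s: v starts -5 cm/s; Δx = -5·5 + ½·3·5² = 12.5 cm; v ends 10 cm/s.
5–11 s: v starts 10 cm/s; Δx = 10·6 + ½·-11·6² = -138 cm; v ends -56 cm/s.
11–16 s: v starts -56 cm/s; Δx = -56·5 + ½·7·5² = -192.5 cm; v ends -21 cm/s.
x(16) = 2 + Σ Δx = -316 cm.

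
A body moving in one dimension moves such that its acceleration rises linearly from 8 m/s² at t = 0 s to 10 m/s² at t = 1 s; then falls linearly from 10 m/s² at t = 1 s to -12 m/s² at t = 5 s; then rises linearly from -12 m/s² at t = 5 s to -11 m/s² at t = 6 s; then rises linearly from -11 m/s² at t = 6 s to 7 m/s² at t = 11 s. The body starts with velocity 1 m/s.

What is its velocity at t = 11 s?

-15.5 m/s

Δv equals the area under the a-t graph; then v = v₀ + Δv.
0–1 s: ½(8 + 10)(1) = 9 m/s
1–5 s: ½(10 + -12)(4) = -4 m/s
5–6 s: ½(-12 + -11)(1) = -11.5 m/s
6–11 s: ½(-11 + 7)(5) = -10 m/s
Δv = -16.5 m/s, so v(11) = 1 + (-16.5) = -15.5 m/s.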